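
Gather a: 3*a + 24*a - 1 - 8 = 27*a - 9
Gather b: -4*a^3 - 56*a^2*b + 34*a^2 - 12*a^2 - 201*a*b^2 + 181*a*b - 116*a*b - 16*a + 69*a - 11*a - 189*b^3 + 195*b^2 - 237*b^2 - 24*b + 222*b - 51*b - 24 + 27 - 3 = -4*a^3 + 22*a^2 + 42*a - 189*b^3 + b^2*(-201*a - 42) + b*(-56*a^2 + 65*a + 147)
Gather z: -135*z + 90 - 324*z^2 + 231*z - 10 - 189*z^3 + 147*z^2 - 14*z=-189*z^3 - 177*z^2 + 82*z + 80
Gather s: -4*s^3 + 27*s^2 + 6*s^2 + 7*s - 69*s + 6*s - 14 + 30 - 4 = -4*s^3 + 33*s^2 - 56*s + 12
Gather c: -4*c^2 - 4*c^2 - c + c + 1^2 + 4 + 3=8 - 8*c^2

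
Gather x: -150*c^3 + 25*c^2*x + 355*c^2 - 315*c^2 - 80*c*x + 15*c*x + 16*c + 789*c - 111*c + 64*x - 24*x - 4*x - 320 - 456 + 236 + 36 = -150*c^3 + 40*c^2 + 694*c + x*(25*c^2 - 65*c + 36) - 504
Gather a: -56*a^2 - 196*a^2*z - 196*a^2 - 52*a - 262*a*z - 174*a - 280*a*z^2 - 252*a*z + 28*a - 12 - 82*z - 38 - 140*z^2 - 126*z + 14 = a^2*(-196*z - 252) + a*(-280*z^2 - 514*z - 198) - 140*z^2 - 208*z - 36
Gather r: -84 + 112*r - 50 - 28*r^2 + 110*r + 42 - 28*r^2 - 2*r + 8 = -56*r^2 + 220*r - 84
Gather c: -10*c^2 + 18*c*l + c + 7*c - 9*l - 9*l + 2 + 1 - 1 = -10*c^2 + c*(18*l + 8) - 18*l + 2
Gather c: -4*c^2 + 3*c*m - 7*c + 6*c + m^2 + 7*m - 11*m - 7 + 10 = -4*c^2 + c*(3*m - 1) + m^2 - 4*m + 3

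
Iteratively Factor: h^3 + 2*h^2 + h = (h)*(h^2 + 2*h + 1) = h*(h + 1)*(h + 1)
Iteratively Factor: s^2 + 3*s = (s)*(s + 3)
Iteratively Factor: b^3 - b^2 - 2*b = (b + 1)*(b^2 - 2*b) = b*(b + 1)*(b - 2)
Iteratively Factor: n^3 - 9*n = (n - 3)*(n^2 + 3*n) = n*(n - 3)*(n + 3)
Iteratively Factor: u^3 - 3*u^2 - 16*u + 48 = (u + 4)*(u^2 - 7*u + 12) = (u - 4)*(u + 4)*(u - 3)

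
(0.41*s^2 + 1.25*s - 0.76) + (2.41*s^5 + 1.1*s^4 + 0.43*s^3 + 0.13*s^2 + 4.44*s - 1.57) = 2.41*s^5 + 1.1*s^4 + 0.43*s^3 + 0.54*s^2 + 5.69*s - 2.33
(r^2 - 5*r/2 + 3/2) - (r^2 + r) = 3/2 - 7*r/2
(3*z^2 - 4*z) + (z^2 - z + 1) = 4*z^2 - 5*z + 1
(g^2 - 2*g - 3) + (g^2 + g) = 2*g^2 - g - 3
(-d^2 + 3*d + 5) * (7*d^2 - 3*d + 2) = -7*d^4 + 24*d^3 + 24*d^2 - 9*d + 10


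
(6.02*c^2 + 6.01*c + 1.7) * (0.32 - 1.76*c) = -10.5952*c^3 - 8.6512*c^2 - 1.0688*c + 0.544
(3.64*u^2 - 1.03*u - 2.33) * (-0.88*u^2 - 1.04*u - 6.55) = -3.2032*u^4 - 2.8792*u^3 - 20.7204*u^2 + 9.1697*u + 15.2615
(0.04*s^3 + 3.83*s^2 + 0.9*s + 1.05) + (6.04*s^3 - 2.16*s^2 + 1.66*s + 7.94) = 6.08*s^3 + 1.67*s^2 + 2.56*s + 8.99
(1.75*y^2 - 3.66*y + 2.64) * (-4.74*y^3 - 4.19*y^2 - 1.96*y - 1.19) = -8.295*y^5 + 10.0159*y^4 - 0.608199999999998*y^3 - 5.9705*y^2 - 0.819*y - 3.1416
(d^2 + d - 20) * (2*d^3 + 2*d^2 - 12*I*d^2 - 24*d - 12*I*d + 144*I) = 2*d^5 + 4*d^4 - 12*I*d^4 - 62*d^3 - 24*I*d^3 - 64*d^2 + 372*I*d^2 + 480*d + 384*I*d - 2880*I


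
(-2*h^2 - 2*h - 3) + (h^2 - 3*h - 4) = -h^2 - 5*h - 7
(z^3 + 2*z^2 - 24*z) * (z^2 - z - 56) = z^5 + z^4 - 82*z^3 - 88*z^2 + 1344*z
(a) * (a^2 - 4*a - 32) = a^3 - 4*a^2 - 32*a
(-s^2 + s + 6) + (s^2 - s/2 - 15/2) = s/2 - 3/2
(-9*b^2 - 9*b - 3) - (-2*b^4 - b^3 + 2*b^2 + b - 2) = 2*b^4 + b^3 - 11*b^2 - 10*b - 1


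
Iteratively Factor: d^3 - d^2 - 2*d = (d + 1)*(d^2 - 2*d) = (d - 2)*(d + 1)*(d)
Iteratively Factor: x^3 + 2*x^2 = (x + 2)*(x^2) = x*(x + 2)*(x)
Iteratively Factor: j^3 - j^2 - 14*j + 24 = (j + 4)*(j^2 - 5*j + 6) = (j - 3)*(j + 4)*(j - 2)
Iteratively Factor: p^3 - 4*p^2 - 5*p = (p - 5)*(p^2 + p) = p*(p - 5)*(p + 1)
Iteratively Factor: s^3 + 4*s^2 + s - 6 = (s - 1)*(s^2 + 5*s + 6) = (s - 1)*(s + 3)*(s + 2)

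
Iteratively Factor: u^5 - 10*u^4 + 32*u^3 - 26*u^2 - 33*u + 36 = (u + 1)*(u^4 - 11*u^3 + 43*u^2 - 69*u + 36) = (u - 3)*(u + 1)*(u^3 - 8*u^2 + 19*u - 12) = (u - 4)*(u - 3)*(u + 1)*(u^2 - 4*u + 3) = (u - 4)*(u - 3)^2*(u + 1)*(u - 1)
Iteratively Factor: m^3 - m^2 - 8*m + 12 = (m - 2)*(m^2 + m - 6) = (m - 2)*(m + 3)*(m - 2)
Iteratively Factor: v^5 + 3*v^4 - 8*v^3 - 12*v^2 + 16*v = (v)*(v^4 + 3*v^3 - 8*v^2 - 12*v + 16) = v*(v + 4)*(v^3 - v^2 - 4*v + 4) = v*(v - 1)*(v + 4)*(v^2 - 4) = v*(v - 1)*(v + 2)*(v + 4)*(v - 2)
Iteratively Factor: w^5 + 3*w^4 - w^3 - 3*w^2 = (w + 3)*(w^4 - w^2) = (w - 1)*(w + 3)*(w^3 + w^2) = w*(w - 1)*(w + 3)*(w^2 + w) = w^2*(w - 1)*(w + 3)*(w + 1)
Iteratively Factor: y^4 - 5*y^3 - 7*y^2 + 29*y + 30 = (y + 2)*(y^3 - 7*y^2 + 7*y + 15) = (y + 1)*(y + 2)*(y^2 - 8*y + 15) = (y - 5)*(y + 1)*(y + 2)*(y - 3)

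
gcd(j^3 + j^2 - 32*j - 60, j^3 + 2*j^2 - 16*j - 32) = j + 2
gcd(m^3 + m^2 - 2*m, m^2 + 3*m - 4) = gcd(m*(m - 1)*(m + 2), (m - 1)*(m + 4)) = m - 1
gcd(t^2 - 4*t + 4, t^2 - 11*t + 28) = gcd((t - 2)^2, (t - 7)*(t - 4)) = 1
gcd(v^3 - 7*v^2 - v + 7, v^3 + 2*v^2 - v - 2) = v^2 - 1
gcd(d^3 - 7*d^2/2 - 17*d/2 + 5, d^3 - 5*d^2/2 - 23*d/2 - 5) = d^2 - 3*d - 10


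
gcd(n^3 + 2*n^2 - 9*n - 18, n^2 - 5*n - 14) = n + 2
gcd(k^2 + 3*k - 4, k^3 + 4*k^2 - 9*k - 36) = k + 4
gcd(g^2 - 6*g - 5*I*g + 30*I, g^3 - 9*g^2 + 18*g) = g - 6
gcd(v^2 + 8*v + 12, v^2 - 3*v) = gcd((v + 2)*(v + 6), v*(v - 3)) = 1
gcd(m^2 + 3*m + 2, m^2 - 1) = m + 1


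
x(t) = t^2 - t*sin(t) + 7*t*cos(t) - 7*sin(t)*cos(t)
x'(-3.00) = -25.44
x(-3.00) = 28.39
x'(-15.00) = -115.42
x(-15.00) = 291.55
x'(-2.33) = -21.82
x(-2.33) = 11.47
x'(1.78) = -4.29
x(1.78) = 0.26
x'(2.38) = -11.10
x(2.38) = -4.54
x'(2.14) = -8.87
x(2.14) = -2.12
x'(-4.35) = 20.05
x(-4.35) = 36.11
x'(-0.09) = 0.03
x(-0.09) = -0.00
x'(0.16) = 0.09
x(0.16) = 0.00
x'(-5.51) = 24.00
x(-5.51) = 3.11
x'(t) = -7*t*sin(t) - t*cos(t) + 2*t + 7*sin(t)^2 - sin(t) - 7*cos(t)^2 + 7*cos(t)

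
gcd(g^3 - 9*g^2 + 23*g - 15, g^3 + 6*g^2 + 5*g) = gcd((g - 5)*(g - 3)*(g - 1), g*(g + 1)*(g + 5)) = 1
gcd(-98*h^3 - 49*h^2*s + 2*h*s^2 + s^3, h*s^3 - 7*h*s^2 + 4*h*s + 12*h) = 1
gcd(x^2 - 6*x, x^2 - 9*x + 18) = x - 6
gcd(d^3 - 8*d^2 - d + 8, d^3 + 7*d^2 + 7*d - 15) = d - 1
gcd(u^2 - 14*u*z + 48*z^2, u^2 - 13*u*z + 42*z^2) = -u + 6*z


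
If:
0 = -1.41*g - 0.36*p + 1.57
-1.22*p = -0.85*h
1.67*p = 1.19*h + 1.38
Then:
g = 10.39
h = -52.12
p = -36.32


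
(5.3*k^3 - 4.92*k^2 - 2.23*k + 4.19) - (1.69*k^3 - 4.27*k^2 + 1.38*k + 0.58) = 3.61*k^3 - 0.65*k^2 - 3.61*k + 3.61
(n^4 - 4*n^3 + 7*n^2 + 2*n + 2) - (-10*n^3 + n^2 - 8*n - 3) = n^4 + 6*n^3 + 6*n^2 + 10*n + 5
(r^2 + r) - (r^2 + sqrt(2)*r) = -sqrt(2)*r + r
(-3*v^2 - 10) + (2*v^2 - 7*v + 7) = -v^2 - 7*v - 3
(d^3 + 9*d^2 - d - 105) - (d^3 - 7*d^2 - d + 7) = 16*d^2 - 112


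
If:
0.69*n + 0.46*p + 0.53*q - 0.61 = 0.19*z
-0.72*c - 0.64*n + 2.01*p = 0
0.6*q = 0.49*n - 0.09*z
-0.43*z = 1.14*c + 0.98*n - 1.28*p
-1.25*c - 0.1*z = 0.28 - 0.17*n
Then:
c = -0.14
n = 0.43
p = 0.09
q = 0.40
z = -0.35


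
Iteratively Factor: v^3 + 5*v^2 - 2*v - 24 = (v + 4)*(v^2 + v - 6) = (v - 2)*(v + 4)*(v + 3)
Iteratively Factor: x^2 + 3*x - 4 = (x + 4)*(x - 1)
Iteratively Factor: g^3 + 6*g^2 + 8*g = (g + 4)*(g^2 + 2*g) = g*(g + 4)*(g + 2)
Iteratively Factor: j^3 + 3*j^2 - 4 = (j - 1)*(j^2 + 4*j + 4) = (j - 1)*(j + 2)*(j + 2)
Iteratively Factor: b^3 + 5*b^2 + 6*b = (b + 2)*(b^2 + 3*b) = (b + 2)*(b + 3)*(b)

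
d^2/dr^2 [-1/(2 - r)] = 2/(r - 2)^3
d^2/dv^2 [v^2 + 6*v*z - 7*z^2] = 2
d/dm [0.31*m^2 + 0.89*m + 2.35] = 0.62*m + 0.89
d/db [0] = 0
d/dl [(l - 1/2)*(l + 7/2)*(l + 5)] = 3*l^2 + 16*l + 53/4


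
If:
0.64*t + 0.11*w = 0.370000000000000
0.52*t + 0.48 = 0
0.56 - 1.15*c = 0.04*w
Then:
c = 0.18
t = -0.92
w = 8.73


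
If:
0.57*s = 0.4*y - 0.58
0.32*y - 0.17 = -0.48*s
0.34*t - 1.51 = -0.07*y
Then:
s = -0.31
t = 4.23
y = 1.00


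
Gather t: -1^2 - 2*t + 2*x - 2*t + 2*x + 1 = -4*t + 4*x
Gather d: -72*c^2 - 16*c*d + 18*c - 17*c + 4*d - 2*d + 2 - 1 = -72*c^2 + c + d*(2 - 16*c) + 1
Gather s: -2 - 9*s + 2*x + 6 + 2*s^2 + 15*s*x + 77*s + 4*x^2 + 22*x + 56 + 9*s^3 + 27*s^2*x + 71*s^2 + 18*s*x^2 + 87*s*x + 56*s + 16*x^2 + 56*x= 9*s^3 + s^2*(27*x + 73) + s*(18*x^2 + 102*x + 124) + 20*x^2 + 80*x + 60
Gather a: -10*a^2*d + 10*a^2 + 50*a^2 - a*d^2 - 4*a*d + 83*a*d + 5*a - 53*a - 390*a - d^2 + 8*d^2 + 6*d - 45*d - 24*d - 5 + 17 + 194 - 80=a^2*(60 - 10*d) + a*(-d^2 + 79*d - 438) + 7*d^2 - 63*d + 126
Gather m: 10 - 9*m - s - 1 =-9*m - s + 9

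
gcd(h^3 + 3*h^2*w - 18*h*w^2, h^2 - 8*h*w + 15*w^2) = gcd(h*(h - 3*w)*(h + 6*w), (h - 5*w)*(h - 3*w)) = -h + 3*w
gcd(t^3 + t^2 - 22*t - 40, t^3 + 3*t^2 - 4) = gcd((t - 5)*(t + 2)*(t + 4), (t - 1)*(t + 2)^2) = t + 2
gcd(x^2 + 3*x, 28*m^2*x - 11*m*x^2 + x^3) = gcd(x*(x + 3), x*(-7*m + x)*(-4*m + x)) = x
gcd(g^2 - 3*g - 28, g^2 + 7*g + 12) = g + 4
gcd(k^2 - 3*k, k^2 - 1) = 1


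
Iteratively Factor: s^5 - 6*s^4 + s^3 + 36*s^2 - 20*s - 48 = (s - 4)*(s^4 - 2*s^3 - 7*s^2 + 8*s + 12) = (s - 4)*(s - 2)*(s^3 - 7*s - 6) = (s - 4)*(s - 2)*(s + 1)*(s^2 - s - 6) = (s - 4)*(s - 3)*(s - 2)*(s + 1)*(s + 2)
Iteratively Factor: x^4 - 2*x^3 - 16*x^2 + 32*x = (x + 4)*(x^3 - 6*x^2 + 8*x) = (x - 2)*(x + 4)*(x^2 - 4*x) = (x - 4)*(x - 2)*(x + 4)*(x)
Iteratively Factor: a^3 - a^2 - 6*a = (a - 3)*(a^2 + 2*a) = a*(a - 3)*(a + 2)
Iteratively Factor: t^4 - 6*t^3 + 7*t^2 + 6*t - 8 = (t - 4)*(t^3 - 2*t^2 - t + 2) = (t - 4)*(t - 2)*(t^2 - 1) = (t - 4)*(t - 2)*(t - 1)*(t + 1)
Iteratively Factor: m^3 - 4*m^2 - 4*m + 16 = (m - 4)*(m^2 - 4) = (m - 4)*(m - 2)*(m + 2)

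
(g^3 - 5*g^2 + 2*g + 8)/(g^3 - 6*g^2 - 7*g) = (g^2 - 6*g + 8)/(g*(g - 7))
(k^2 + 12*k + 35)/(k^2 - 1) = (k^2 + 12*k + 35)/(k^2 - 1)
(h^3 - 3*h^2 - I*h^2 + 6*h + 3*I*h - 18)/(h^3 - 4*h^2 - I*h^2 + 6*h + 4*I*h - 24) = (h - 3)/(h - 4)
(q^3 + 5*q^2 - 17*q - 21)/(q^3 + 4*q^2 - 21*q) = (q + 1)/q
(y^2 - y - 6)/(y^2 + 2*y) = (y - 3)/y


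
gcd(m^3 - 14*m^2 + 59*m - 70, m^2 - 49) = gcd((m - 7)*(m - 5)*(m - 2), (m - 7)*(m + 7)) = m - 7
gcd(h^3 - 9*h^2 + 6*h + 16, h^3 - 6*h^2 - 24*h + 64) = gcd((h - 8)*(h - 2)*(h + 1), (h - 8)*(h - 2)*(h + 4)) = h^2 - 10*h + 16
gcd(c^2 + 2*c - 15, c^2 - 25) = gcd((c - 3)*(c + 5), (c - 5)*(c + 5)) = c + 5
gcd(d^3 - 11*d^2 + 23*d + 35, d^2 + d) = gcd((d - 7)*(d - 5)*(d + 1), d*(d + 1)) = d + 1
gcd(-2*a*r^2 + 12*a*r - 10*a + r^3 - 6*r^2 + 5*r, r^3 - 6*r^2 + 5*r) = r^2 - 6*r + 5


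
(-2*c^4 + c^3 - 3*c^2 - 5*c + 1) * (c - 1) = -2*c^5 + 3*c^4 - 4*c^3 - 2*c^2 + 6*c - 1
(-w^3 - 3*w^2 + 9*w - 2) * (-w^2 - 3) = w^5 + 3*w^4 - 6*w^3 + 11*w^2 - 27*w + 6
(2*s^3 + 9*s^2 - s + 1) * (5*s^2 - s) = 10*s^5 + 43*s^4 - 14*s^3 + 6*s^2 - s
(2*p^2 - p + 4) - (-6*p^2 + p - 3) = 8*p^2 - 2*p + 7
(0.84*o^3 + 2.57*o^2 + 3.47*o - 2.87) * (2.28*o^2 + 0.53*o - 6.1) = 1.9152*o^5 + 6.3048*o^4 + 4.1497*o^3 - 20.3815*o^2 - 22.6881*o + 17.507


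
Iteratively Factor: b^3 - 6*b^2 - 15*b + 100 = (b - 5)*(b^2 - b - 20) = (b - 5)^2*(b + 4)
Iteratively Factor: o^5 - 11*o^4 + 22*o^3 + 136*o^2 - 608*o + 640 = (o + 4)*(o^4 - 15*o^3 + 82*o^2 - 192*o + 160) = (o - 4)*(o + 4)*(o^3 - 11*o^2 + 38*o - 40) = (o - 5)*(o - 4)*(o + 4)*(o^2 - 6*o + 8) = (o - 5)*(o - 4)^2*(o + 4)*(o - 2)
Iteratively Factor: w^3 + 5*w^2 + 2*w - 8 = (w + 2)*(w^2 + 3*w - 4) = (w + 2)*(w + 4)*(w - 1)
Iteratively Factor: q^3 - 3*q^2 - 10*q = (q + 2)*(q^2 - 5*q) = (q - 5)*(q + 2)*(q)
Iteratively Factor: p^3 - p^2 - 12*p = (p + 3)*(p^2 - 4*p) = (p - 4)*(p + 3)*(p)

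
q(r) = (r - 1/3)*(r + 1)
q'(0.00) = 0.67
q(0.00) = -0.33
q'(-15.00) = -29.33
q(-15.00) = 214.67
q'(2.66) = 5.99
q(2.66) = 8.52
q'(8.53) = 17.73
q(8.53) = 78.11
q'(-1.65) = -2.63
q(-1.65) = 1.29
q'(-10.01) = -19.35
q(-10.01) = 93.19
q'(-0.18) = 0.31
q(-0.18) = -0.42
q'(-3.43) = -6.19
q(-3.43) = 9.14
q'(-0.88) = -1.09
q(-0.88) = -0.15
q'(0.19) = 1.05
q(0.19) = -0.17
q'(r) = 2*r + 2/3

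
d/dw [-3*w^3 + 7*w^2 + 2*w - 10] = -9*w^2 + 14*w + 2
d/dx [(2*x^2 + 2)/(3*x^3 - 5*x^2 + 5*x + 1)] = 2*(-3*x^4 - 4*x^2 + 12*x - 5)/(9*x^6 - 30*x^5 + 55*x^4 - 44*x^3 + 15*x^2 + 10*x + 1)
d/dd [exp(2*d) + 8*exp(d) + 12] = 2*(exp(d) + 4)*exp(d)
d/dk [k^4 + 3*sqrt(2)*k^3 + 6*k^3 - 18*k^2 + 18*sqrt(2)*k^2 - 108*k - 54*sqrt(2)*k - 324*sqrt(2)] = 4*k^3 + 9*sqrt(2)*k^2 + 18*k^2 - 36*k + 36*sqrt(2)*k - 108 - 54*sqrt(2)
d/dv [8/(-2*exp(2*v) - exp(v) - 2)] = (32*exp(v) + 8)*exp(v)/(2*exp(2*v) + exp(v) + 2)^2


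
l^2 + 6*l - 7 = (l - 1)*(l + 7)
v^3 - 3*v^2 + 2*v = v*(v - 2)*(v - 1)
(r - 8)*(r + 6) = r^2 - 2*r - 48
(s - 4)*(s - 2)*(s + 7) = s^3 + s^2 - 34*s + 56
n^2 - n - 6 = (n - 3)*(n + 2)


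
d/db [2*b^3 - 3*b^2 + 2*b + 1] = 6*b^2 - 6*b + 2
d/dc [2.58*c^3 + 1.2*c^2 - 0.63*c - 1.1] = 7.74*c^2 + 2.4*c - 0.63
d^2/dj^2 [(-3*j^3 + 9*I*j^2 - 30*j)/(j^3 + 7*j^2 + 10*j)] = (j^3*(42 + 18*I) + j*(-1260 - 540*I) - 2940 - 1260*I)/(j^6 + 21*j^5 + 177*j^4 + 763*j^3 + 1770*j^2 + 2100*j + 1000)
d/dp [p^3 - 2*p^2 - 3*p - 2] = 3*p^2 - 4*p - 3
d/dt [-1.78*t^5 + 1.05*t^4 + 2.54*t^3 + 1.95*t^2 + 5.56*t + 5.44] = -8.9*t^4 + 4.2*t^3 + 7.62*t^2 + 3.9*t + 5.56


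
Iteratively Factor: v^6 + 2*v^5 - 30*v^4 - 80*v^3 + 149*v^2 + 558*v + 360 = (v + 3)*(v^5 - v^4 - 27*v^3 + v^2 + 146*v + 120) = (v - 5)*(v + 3)*(v^4 + 4*v^3 - 7*v^2 - 34*v - 24) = (v - 5)*(v + 2)*(v + 3)*(v^3 + 2*v^2 - 11*v - 12) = (v - 5)*(v + 2)*(v + 3)*(v + 4)*(v^2 - 2*v - 3) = (v - 5)*(v + 1)*(v + 2)*(v + 3)*(v + 4)*(v - 3)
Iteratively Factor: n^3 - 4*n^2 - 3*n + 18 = (n + 2)*(n^2 - 6*n + 9) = (n - 3)*(n + 2)*(n - 3)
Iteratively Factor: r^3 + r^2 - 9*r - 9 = (r - 3)*(r^2 + 4*r + 3) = (r - 3)*(r + 3)*(r + 1)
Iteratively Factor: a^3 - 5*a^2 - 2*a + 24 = (a + 2)*(a^2 - 7*a + 12) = (a - 3)*(a + 2)*(a - 4)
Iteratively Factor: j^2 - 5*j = (j - 5)*(j)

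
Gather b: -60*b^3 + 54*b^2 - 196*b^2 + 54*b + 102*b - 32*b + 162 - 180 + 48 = -60*b^3 - 142*b^2 + 124*b + 30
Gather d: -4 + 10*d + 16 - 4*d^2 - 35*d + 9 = -4*d^2 - 25*d + 21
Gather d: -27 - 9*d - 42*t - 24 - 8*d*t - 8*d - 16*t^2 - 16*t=d*(-8*t - 17) - 16*t^2 - 58*t - 51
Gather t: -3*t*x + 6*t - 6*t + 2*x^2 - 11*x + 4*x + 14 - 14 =-3*t*x + 2*x^2 - 7*x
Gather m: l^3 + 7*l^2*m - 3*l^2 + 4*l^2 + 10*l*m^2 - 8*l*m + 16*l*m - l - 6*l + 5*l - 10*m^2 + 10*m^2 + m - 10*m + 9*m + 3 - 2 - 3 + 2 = l^3 + l^2 + 10*l*m^2 - 2*l + m*(7*l^2 + 8*l)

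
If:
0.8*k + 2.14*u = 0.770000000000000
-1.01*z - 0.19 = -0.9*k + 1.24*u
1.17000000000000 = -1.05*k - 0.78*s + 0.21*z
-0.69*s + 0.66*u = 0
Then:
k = -3.22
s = 1.50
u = 1.56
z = -4.98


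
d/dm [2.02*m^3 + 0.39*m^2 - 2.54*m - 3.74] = 6.06*m^2 + 0.78*m - 2.54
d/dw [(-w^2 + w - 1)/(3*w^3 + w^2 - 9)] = (w*(9*w + 2)*(w^2 - w + 1) + (1 - 2*w)*(3*w^3 + w^2 - 9))/(3*w^3 + w^2 - 9)^2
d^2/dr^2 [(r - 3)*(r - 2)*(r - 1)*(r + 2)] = 12*r^2 - 24*r - 2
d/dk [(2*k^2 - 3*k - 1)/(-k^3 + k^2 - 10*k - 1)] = (2*k^4 - 6*k^3 - 20*k^2 - 2*k - 7)/(k^6 - 2*k^5 + 21*k^4 - 18*k^3 + 98*k^2 + 20*k + 1)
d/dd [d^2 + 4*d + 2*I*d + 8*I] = 2*d + 4 + 2*I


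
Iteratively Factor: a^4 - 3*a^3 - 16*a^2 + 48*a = (a)*(a^3 - 3*a^2 - 16*a + 48) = a*(a - 3)*(a^2 - 16) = a*(a - 3)*(a + 4)*(a - 4)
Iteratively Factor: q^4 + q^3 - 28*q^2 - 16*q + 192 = (q + 4)*(q^3 - 3*q^2 - 16*q + 48) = (q - 4)*(q + 4)*(q^2 + q - 12) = (q - 4)*(q + 4)^2*(q - 3)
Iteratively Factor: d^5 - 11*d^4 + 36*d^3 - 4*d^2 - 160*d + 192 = (d - 2)*(d^4 - 9*d^3 + 18*d^2 + 32*d - 96) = (d - 4)*(d - 2)*(d^3 - 5*d^2 - 2*d + 24) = (d - 4)^2*(d - 2)*(d^2 - d - 6) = (d - 4)^2*(d - 3)*(d - 2)*(d + 2)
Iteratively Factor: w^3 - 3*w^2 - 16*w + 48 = (w - 3)*(w^2 - 16) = (w - 3)*(w + 4)*(w - 4)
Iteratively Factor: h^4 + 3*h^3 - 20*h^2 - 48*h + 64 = (h - 4)*(h^3 + 7*h^2 + 8*h - 16) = (h - 4)*(h + 4)*(h^2 + 3*h - 4) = (h - 4)*(h + 4)^2*(h - 1)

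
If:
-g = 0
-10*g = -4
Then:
No Solution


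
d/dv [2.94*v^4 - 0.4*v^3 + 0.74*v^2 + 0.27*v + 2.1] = 11.76*v^3 - 1.2*v^2 + 1.48*v + 0.27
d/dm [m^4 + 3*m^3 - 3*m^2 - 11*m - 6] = 4*m^3 + 9*m^2 - 6*m - 11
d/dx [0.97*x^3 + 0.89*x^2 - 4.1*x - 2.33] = 2.91*x^2 + 1.78*x - 4.1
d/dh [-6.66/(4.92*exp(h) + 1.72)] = 32.7672*exp(h)/(4.92*exp(h) + 1.72)^2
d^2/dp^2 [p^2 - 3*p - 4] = 2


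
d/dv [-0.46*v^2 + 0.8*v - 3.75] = 0.8 - 0.92*v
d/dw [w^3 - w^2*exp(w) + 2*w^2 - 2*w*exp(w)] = -w^2*exp(w) + 3*w^2 - 4*w*exp(w) + 4*w - 2*exp(w)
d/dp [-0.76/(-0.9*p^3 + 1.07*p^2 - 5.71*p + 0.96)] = (-2.052*p^2 + 1.6264*p - 4.3396)/(0.9*p^3 - 1.07*p^2 + 5.71*p - 0.96)^2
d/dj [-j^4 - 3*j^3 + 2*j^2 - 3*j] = -4*j^3 - 9*j^2 + 4*j - 3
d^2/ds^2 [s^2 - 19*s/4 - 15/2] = 2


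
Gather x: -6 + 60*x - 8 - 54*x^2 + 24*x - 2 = -54*x^2 + 84*x - 16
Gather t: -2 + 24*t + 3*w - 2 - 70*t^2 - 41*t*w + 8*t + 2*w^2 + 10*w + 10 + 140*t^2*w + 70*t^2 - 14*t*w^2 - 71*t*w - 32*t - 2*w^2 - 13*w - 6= 140*t^2*w + t*(-14*w^2 - 112*w)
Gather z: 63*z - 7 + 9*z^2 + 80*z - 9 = 9*z^2 + 143*z - 16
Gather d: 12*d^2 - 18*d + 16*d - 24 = 12*d^2 - 2*d - 24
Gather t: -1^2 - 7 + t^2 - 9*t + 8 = t^2 - 9*t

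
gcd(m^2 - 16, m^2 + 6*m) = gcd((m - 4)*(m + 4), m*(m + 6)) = 1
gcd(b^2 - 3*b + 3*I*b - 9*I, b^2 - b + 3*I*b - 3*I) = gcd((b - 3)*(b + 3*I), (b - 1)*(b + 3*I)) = b + 3*I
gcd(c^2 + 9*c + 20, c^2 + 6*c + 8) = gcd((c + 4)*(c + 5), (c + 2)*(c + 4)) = c + 4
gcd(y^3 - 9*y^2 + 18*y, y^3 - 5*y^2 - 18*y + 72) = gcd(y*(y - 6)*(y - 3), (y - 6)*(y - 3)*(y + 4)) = y^2 - 9*y + 18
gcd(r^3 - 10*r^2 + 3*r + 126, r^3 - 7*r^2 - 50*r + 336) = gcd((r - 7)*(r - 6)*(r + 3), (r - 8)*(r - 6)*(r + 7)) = r - 6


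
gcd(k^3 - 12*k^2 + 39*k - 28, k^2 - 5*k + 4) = k^2 - 5*k + 4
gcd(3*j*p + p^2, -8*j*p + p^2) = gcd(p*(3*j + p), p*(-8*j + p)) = p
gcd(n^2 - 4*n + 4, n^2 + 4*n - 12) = n - 2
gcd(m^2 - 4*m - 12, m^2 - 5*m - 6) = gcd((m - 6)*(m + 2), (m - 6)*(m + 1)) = m - 6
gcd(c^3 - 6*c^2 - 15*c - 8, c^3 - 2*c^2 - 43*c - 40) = c^2 - 7*c - 8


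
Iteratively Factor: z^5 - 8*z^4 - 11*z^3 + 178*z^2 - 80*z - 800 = (z + 2)*(z^4 - 10*z^3 + 9*z^2 + 160*z - 400) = (z - 5)*(z + 2)*(z^3 - 5*z^2 - 16*z + 80) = (z - 5)^2*(z + 2)*(z^2 - 16) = (z - 5)^2*(z - 4)*(z + 2)*(z + 4)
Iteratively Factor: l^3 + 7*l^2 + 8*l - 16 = (l + 4)*(l^2 + 3*l - 4) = (l + 4)^2*(l - 1)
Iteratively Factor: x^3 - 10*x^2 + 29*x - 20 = (x - 4)*(x^2 - 6*x + 5) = (x - 4)*(x - 1)*(x - 5)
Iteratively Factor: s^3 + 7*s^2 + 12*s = (s + 3)*(s^2 + 4*s) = s*(s + 3)*(s + 4)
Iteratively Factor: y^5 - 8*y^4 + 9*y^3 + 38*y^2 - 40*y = (y - 1)*(y^4 - 7*y^3 + 2*y^2 + 40*y) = (y - 4)*(y - 1)*(y^3 - 3*y^2 - 10*y) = (y - 4)*(y - 1)*(y + 2)*(y^2 - 5*y) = (y - 5)*(y - 4)*(y - 1)*(y + 2)*(y)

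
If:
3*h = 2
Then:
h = 2/3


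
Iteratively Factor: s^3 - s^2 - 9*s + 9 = (s - 3)*(s^2 + 2*s - 3) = (s - 3)*(s + 3)*(s - 1)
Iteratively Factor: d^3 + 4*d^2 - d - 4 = (d + 4)*(d^2 - 1) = (d + 1)*(d + 4)*(d - 1)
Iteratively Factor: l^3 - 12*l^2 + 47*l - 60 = (l - 4)*(l^2 - 8*l + 15) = (l - 5)*(l - 4)*(l - 3)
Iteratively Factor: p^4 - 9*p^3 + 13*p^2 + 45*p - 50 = (p + 2)*(p^3 - 11*p^2 + 35*p - 25) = (p - 5)*(p + 2)*(p^2 - 6*p + 5) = (p - 5)*(p - 1)*(p + 2)*(p - 5)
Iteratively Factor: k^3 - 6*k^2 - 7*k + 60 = (k - 5)*(k^2 - k - 12) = (k - 5)*(k - 4)*(k + 3)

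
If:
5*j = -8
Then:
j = -8/5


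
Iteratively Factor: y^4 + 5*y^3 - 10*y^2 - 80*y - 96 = (y - 4)*(y^3 + 9*y^2 + 26*y + 24) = (y - 4)*(y + 2)*(y^2 + 7*y + 12) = (y - 4)*(y + 2)*(y + 3)*(y + 4)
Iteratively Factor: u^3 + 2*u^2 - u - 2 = (u + 2)*(u^2 - 1) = (u - 1)*(u + 2)*(u + 1)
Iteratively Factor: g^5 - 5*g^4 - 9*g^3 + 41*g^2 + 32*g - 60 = (g + 2)*(g^4 - 7*g^3 + 5*g^2 + 31*g - 30) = (g - 1)*(g + 2)*(g^3 - 6*g^2 - g + 30) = (g - 1)*(g + 2)^2*(g^2 - 8*g + 15) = (g - 5)*(g - 1)*(g + 2)^2*(g - 3)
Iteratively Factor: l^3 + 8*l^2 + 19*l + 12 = (l + 3)*(l^2 + 5*l + 4) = (l + 3)*(l + 4)*(l + 1)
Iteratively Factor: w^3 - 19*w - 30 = (w + 2)*(w^2 - 2*w - 15) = (w + 2)*(w + 3)*(w - 5)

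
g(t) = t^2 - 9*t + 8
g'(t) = 2*t - 9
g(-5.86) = 95.08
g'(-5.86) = -20.72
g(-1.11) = 19.22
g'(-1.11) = -11.22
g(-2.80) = 41.04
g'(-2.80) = -14.60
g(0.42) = 4.40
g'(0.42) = -8.16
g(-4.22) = 63.79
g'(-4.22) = -17.44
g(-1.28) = 21.16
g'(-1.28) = -11.56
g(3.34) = -10.90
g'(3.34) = -2.32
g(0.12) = 6.93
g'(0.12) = -8.76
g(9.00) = 8.00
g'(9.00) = 9.00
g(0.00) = 8.00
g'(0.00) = -9.00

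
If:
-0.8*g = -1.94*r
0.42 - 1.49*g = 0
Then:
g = 0.28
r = 0.12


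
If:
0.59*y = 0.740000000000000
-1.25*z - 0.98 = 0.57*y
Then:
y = 1.25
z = -1.36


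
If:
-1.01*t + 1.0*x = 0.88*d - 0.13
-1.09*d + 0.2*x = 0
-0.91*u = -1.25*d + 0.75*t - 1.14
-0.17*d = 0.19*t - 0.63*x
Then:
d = 0.01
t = 0.17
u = 1.12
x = 0.06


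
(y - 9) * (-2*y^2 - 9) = -2*y^3 + 18*y^2 - 9*y + 81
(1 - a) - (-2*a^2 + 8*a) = 2*a^2 - 9*a + 1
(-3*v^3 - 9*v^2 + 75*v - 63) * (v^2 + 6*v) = -3*v^5 - 27*v^4 + 21*v^3 + 387*v^2 - 378*v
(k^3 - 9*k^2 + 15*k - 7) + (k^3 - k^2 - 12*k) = 2*k^3 - 10*k^2 + 3*k - 7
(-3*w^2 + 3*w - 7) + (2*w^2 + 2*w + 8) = -w^2 + 5*w + 1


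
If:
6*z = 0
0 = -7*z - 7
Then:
No Solution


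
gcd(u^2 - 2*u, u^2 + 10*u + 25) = 1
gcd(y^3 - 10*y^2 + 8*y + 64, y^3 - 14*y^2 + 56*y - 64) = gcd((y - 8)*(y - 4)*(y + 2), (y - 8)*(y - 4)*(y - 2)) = y^2 - 12*y + 32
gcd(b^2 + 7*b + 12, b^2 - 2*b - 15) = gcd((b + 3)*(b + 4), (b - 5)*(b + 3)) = b + 3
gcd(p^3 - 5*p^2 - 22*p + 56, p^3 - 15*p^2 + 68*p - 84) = p^2 - 9*p + 14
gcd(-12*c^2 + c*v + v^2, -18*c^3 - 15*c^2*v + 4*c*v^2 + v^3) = -3*c + v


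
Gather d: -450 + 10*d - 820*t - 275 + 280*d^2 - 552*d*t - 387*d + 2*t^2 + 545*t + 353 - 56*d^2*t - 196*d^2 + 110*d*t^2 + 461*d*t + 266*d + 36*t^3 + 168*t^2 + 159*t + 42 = d^2*(84 - 56*t) + d*(110*t^2 - 91*t - 111) + 36*t^3 + 170*t^2 - 116*t - 330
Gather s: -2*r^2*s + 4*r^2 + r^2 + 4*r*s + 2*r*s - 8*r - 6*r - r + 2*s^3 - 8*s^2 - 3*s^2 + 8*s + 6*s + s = 5*r^2 - 15*r + 2*s^3 - 11*s^2 + s*(-2*r^2 + 6*r + 15)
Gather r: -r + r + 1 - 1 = 0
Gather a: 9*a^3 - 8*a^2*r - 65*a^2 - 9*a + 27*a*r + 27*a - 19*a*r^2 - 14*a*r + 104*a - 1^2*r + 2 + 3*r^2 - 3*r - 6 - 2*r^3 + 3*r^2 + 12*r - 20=9*a^3 + a^2*(-8*r - 65) + a*(-19*r^2 + 13*r + 122) - 2*r^3 + 6*r^2 + 8*r - 24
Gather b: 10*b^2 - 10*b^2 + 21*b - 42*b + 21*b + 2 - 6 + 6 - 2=0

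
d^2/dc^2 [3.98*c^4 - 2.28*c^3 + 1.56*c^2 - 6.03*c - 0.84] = 47.76*c^2 - 13.68*c + 3.12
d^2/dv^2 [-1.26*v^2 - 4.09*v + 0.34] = -2.52000000000000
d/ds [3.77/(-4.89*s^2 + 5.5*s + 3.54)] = (36.8706*s - 20.735)/(-4.89*s^2 + 5.5*s + 3.54)^2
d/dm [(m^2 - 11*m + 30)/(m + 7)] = (m^2 + 14*m - 107)/(m^2 + 14*m + 49)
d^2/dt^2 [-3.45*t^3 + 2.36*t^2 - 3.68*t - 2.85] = 4.72 - 20.7*t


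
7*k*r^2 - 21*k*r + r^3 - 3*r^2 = r*(7*k + r)*(r - 3)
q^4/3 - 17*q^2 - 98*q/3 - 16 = (q/3 + 1/3)*(q - 8)*(q + 1)*(q + 6)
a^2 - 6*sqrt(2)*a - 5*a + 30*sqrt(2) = (a - 5)*(a - 6*sqrt(2))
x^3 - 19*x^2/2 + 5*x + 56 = (x - 8)*(x - 7/2)*(x + 2)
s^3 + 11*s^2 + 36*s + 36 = (s + 2)*(s + 3)*(s + 6)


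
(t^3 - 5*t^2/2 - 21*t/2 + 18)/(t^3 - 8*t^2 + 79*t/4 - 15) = 2*(t + 3)/(2*t - 5)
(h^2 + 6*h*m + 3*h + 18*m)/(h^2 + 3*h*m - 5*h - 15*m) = (h^2 + 6*h*m + 3*h + 18*m)/(h^2 + 3*h*m - 5*h - 15*m)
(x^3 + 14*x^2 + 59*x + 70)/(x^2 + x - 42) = (x^2 + 7*x + 10)/(x - 6)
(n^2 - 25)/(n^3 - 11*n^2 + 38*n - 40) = (n + 5)/(n^2 - 6*n + 8)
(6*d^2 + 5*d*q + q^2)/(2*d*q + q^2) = (3*d + q)/q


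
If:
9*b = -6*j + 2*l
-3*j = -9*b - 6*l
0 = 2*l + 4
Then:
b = 20/27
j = -16/9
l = -2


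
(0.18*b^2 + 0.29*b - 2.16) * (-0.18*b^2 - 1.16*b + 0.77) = -0.0324*b^4 - 0.261*b^3 + 0.191*b^2 + 2.7289*b - 1.6632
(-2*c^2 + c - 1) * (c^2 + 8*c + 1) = -2*c^4 - 15*c^3 + 5*c^2 - 7*c - 1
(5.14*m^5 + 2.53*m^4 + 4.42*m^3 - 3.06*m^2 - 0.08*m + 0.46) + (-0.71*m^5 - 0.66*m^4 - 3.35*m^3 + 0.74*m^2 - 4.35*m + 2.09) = 4.43*m^5 + 1.87*m^4 + 1.07*m^3 - 2.32*m^2 - 4.43*m + 2.55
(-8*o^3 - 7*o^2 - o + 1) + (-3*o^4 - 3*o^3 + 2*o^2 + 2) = -3*o^4 - 11*o^3 - 5*o^2 - o + 3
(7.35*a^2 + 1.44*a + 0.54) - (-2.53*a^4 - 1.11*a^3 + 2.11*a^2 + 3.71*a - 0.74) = 2.53*a^4 + 1.11*a^3 + 5.24*a^2 - 2.27*a + 1.28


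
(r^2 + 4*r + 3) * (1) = r^2 + 4*r + 3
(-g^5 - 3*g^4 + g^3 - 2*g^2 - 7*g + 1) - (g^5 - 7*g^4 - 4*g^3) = -2*g^5 + 4*g^4 + 5*g^3 - 2*g^2 - 7*g + 1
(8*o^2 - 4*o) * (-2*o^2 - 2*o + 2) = -16*o^4 - 8*o^3 + 24*o^2 - 8*o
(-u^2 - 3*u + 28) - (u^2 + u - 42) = -2*u^2 - 4*u + 70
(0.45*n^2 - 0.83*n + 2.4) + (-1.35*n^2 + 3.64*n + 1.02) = -0.9*n^2 + 2.81*n + 3.42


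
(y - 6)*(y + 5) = y^2 - y - 30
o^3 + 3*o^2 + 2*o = o*(o + 1)*(o + 2)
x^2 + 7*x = x*(x + 7)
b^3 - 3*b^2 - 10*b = b*(b - 5)*(b + 2)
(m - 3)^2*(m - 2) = m^3 - 8*m^2 + 21*m - 18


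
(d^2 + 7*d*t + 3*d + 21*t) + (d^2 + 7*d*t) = 2*d^2 + 14*d*t + 3*d + 21*t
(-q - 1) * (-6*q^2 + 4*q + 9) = 6*q^3 + 2*q^2 - 13*q - 9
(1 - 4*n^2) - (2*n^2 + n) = -6*n^2 - n + 1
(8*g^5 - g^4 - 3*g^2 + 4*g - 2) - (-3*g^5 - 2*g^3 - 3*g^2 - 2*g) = 11*g^5 - g^4 + 2*g^3 + 6*g - 2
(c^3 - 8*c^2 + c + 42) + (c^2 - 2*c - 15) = c^3 - 7*c^2 - c + 27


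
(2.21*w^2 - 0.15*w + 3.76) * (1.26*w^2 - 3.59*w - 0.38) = 2.7846*w^4 - 8.1229*w^3 + 4.4363*w^2 - 13.4414*w - 1.4288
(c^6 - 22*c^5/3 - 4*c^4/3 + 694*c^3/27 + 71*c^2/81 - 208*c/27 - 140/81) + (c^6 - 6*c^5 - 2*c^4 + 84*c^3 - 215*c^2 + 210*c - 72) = 2*c^6 - 40*c^5/3 - 10*c^4/3 + 2962*c^3/27 - 17344*c^2/81 + 5462*c/27 - 5972/81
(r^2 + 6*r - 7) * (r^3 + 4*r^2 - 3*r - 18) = r^5 + 10*r^4 + 14*r^3 - 64*r^2 - 87*r + 126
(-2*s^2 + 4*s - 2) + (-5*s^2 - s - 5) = -7*s^2 + 3*s - 7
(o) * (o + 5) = o^2 + 5*o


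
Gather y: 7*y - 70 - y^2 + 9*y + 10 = -y^2 + 16*y - 60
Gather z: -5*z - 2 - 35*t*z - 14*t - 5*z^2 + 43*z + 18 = -14*t - 5*z^2 + z*(38 - 35*t) + 16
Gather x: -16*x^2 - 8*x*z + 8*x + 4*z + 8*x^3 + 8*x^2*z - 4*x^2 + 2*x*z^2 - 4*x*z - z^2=8*x^3 + x^2*(8*z - 20) + x*(2*z^2 - 12*z + 8) - z^2 + 4*z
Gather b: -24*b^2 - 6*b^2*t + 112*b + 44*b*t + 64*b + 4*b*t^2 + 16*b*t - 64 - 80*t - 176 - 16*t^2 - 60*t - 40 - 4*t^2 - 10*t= b^2*(-6*t - 24) + b*(4*t^2 + 60*t + 176) - 20*t^2 - 150*t - 280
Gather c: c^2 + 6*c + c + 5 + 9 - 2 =c^2 + 7*c + 12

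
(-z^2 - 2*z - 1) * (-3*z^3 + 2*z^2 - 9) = 3*z^5 + 4*z^4 - z^3 + 7*z^2 + 18*z + 9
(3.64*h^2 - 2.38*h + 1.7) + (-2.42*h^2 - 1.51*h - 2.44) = 1.22*h^2 - 3.89*h - 0.74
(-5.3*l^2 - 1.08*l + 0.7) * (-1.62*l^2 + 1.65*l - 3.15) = 8.586*l^4 - 6.9954*l^3 + 13.779*l^2 + 4.557*l - 2.205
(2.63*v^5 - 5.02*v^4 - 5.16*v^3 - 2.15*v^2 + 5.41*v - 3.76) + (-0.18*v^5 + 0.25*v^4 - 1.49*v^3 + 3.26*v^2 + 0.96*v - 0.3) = 2.45*v^5 - 4.77*v^4 - 6.65*v^3 + 1.11*v^2 + 6.37*v - 4.06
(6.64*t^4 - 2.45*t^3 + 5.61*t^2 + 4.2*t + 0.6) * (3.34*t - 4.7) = 22.1776*t^5 - 39.391*t^4 + 30.2524*t^3 - 12.339*t^2 - 17.736*t - 2.82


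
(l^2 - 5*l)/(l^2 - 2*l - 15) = l/(l + 3)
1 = 1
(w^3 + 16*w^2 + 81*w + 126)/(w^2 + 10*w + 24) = (w^2 + 10*w + 21)/(w + 4)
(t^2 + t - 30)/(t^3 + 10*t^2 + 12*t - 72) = (t - 5)/(t^2 + 4*t - 12)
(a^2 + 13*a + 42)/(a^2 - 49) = (a + 6)/(a - 7)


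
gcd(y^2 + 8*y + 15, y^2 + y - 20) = y + 5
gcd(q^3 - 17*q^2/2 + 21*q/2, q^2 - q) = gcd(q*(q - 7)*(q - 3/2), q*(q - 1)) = q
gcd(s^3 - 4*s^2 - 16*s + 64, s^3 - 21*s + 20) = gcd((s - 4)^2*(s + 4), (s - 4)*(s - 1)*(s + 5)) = s - 4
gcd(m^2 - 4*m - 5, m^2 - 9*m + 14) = 1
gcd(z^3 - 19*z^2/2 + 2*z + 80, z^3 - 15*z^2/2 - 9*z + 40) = z^2 - 11*z/2 - 20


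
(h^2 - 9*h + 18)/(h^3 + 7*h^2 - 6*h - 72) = (h - 6)/(h^2 + 10*h + 24)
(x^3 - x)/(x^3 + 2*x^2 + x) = (x - 1)/(x + 1)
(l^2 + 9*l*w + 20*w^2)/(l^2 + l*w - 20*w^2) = (-l - 4*w)/(-l + 4*w)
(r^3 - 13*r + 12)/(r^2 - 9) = (r^2 + 3*r - 4)/(r + 3)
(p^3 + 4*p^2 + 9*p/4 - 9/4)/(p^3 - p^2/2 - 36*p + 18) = (2*p^2 + 9*p + 9)/(2*(p^2 - 36))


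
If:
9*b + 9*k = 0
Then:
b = -k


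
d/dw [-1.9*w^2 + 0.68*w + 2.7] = 0.68 - 3.8*w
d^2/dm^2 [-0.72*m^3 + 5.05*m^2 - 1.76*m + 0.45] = 10.1 - 4.32*m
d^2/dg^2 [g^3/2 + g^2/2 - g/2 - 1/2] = 3*g + 1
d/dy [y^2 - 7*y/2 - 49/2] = 2*y - 7/2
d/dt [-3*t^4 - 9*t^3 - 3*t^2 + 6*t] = -12*t^3 - 27*t^2 - 6*t + 6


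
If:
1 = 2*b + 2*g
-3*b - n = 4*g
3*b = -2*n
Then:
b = 4/5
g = -3/10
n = -6/5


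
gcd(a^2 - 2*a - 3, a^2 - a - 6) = a - 3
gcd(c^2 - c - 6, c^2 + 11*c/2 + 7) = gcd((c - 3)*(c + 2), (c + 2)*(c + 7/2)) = c + 2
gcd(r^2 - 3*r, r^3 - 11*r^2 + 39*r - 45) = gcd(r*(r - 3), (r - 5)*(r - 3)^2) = r - 3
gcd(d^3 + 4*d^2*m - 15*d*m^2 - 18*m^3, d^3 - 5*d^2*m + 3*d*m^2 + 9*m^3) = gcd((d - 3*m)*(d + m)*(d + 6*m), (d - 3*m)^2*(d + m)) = d^2 - 2*d*m - 3*m^2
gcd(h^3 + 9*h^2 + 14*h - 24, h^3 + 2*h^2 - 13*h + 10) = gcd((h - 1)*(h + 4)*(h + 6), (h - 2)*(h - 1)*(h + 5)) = h - 1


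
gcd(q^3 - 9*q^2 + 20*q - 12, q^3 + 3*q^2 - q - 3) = q - 1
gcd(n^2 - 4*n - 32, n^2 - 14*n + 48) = n - 8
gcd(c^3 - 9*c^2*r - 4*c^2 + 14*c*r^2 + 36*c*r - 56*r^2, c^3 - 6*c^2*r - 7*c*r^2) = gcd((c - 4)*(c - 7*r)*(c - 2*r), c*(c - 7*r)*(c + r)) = -c + 7*r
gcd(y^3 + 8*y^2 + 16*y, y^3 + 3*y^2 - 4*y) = y^2 + 4*y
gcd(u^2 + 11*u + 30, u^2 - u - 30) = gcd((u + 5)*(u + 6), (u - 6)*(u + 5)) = u + 5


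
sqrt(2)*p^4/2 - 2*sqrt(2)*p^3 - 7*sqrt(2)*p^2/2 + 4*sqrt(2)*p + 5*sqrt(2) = (p - 5)*(p - sqrt(2))*(p + sqrt(2))*(sqrt(2)*p/2 + sqrt(2)/2)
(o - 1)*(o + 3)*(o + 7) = o^3 + 9*o^2 + 11*o - 21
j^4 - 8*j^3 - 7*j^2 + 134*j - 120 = (j - 6)*(j - 5)*(j - 1)*(j + 4)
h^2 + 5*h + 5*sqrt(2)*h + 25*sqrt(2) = (h + 5)*(h + 5*sqrt(2))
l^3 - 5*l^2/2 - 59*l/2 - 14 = (l - 7)*(l + 1/2)*(l + 4)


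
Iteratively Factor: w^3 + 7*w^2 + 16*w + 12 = (w + 2)*(w^2 + 5*w + 6) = (w + 2)*(w + 3)*(w + 2)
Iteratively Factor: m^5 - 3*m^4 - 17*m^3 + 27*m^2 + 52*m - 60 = (m - 5)*(m^4 + 2*m^3 - 7*m^2 - 8*m + 12) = (m - 5)*(m + 3)*(m^3 - m^2 - 4*m + 4) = (m - 5)*(m + 2)*(m + 3)*(m^2 - 3*m + 2) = (m - 5)*(m - 2)*(m + 2)*(m + 3)*(m - 1)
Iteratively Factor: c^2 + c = (c + 1)*(c)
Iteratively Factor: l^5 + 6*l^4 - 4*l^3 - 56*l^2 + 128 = (l + 4)*(l^4 + 2*l^3 - 12*l^2 - 8*l + 32) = (l + 2)*(l + 4)*(l^3 - 12*l + 16) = (l - 2)*(l + 2)*(l + 4)*(l^2 + 2*l - 8) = (l - 2)*(l + 2)*(l + 4)^2*(l - 2)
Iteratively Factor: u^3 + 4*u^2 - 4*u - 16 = (u + 2)*(u^2 + 2*u - 8) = (u + 2)*(u + 4)*(u - 2)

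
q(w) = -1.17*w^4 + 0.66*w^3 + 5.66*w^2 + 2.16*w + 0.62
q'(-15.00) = 16072.86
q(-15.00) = -60217.03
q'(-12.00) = 8238.48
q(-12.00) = -24611.86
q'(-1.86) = 18.07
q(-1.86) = -2.07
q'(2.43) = -25.79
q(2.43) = 7.97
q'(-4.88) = 537.95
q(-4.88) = -615.37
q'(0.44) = 7.13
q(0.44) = 2.68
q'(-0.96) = -2.74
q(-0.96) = 2.18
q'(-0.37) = -1.52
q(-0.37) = 0.54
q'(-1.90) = 19.90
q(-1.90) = -2.83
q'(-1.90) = 19.90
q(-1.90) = -2.83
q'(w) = -4.68*w^3 + 1.98*w^2 + 11.32*w + 2.16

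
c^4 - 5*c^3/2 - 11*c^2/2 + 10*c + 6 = (c - 3)*(c - 2)*(c + 1/2)*(c + 2)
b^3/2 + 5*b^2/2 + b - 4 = (b/2 + 1)*(b - 1)*(b + 4)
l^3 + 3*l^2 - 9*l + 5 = (l - 1)^2*(l + 5)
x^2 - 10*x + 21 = (x - 7)*(x - 3)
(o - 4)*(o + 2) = o^2 - 2*o - 8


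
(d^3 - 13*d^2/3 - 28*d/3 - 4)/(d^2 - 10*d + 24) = (3*d^2 + 5*d + 2)/(3*(d - 4))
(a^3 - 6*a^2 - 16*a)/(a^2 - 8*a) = a + 2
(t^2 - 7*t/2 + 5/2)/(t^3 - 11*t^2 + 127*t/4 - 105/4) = 2*(t - 1)/(2*t^2 - 17*t + 21)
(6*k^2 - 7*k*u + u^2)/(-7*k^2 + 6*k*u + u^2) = (-6*k + u)/(7*k + u)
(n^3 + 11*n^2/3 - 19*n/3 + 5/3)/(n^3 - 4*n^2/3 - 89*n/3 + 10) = (n - 1)/(n - 6)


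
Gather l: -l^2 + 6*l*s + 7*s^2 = -l^2 + 6*l*s + 7*s^2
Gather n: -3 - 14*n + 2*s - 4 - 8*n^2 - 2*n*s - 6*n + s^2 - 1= -8*n^2 + n*(-2*s - 20) + s^2 + 2*s - 8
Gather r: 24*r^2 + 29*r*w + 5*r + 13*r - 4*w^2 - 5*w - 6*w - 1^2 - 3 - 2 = 24*r^2 + r*(29*w + 18) - 4*w^2 - 11*w - 6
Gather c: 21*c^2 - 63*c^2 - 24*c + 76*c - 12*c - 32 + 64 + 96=-42*c^2 + 40*c + 128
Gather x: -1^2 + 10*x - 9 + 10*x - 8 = 20*x - 18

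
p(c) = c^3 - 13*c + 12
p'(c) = 3*c^2 - 13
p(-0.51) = 18.50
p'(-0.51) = -12.22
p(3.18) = 2.82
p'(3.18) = 17.34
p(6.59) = 212.52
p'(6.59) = 117.28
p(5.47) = 104.56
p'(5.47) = 76.76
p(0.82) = 1.89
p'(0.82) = -10.98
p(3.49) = 9.14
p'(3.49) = 23.54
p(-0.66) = 20.29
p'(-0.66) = -11.69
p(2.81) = -2.34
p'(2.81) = 10.69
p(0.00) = 12.00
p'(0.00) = -13.00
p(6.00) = 150.00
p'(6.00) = 95.00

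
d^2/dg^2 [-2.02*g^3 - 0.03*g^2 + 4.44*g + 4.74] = -12.12*g - 0.06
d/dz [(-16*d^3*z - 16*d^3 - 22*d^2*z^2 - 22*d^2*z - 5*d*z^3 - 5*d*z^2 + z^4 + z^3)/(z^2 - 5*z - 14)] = (16*d^3*z^2 + 32*d^3*z + 144*d^3 + 132*d^2*z^2 + 616*d^2*z + 308*d^2 - 5*d*z^4 + 50*d*z^3 + 235*d*z^2 + 140*d*z + 2*z^5 - 14*z^4 - 66*z^3 - 42*z^2)/(z^4 - 10*z^3 - 3*z^2 + 140*z + 196)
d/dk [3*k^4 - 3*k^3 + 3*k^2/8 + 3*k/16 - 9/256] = 12*k^3 - 9*k^2 + 3*k/4 + 3/16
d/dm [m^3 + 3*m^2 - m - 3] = 3*m^2 + 6*m - 1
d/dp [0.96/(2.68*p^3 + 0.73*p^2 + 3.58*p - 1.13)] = (-7.7184*p^2 - 1.4016*p - 3.4368)/(2.68*p^3 + 0.73*p^2 + 3.58*p - 1.13)^2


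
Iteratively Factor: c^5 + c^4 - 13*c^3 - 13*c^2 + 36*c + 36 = (c - 3)*(c^4 + 4*c^3 - c^2 - 16*c - 12) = (c - 3)*(c + 1)*(c^3 + 3*c^2 - 4*c - 12) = (c - 3)*(c - 2)*(c + 1)*(c^2 + 5*c + 6) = (c - 3)*(c - 2)*(c + 1)*(c + 3)*(c + 2)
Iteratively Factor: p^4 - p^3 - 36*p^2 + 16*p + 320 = (p + 4)*(p^3 - 5*p^2 - 16*p + 80) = (p + 4)^2*(p^2 - 9*p + 20) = (p - 4)*(p + 4)^2*(p - 5)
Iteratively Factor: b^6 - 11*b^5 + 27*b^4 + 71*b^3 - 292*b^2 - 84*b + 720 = (b + 2)*(b^5 - 13*b^4 + 53*b^3 - 35*b^2 - 222*b + 360) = (b - 3)*(b + 2)*(b^4 - 10*b^3 + 23*b^2 + 34*b - 120) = (b - 4)*(b - 3)*(b + 2)*(b^3 - 6*b^2 - b + 30) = (b - 5)*(b - 4)*(b - 3)*(b + 2)*(b^2 - b - 6) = (b - 5)*(b - 4)*(b - 3)*(b + 2)^2*(b - 3)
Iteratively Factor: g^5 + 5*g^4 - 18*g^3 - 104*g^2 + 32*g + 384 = (g + 4)*(g^4 + g^3 - 22*g^2 - 16*g + 96) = (g - 4)*(g + 4)*(g^3 + 5*g^2 - 2*g - 24) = (g - 4)*(g - 2)*(g + 4)*(g^2 + 7*g + 12) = (g - 4)*(g - 2)*(g + 3)*(g + 4)*(g + 4)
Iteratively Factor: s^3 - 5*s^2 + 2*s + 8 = (s - 4)*(s^2 - s - 2) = (s - 4)*(s - 2)*(s + 1)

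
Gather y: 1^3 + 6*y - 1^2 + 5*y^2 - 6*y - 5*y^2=0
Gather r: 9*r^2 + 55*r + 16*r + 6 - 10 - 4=9*r^2 + 71*r - 8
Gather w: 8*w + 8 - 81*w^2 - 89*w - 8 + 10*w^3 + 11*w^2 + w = 10*w^3 - 70*w^2 - 80*w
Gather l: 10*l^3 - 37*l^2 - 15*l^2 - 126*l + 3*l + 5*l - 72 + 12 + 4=10*l^3 - 52*l^2 - 118*l - 56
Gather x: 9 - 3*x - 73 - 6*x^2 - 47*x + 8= -6*x^2 - 50*x - 56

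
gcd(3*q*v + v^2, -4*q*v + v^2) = v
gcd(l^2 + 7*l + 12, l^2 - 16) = l + 4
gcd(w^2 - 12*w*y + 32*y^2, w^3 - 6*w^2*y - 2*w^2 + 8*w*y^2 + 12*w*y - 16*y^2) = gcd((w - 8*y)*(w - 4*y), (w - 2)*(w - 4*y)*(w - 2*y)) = -w + 4*y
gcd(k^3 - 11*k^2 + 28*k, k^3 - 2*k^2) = k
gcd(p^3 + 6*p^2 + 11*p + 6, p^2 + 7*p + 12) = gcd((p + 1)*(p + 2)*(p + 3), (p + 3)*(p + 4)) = p + 3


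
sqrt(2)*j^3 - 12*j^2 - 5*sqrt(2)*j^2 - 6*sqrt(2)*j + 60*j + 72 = (j - 6)*(j - 6*sqrt(2))*(sqrt(2)*j + sqrt(2))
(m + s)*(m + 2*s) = m^2 + 3*m*s + 2*s^2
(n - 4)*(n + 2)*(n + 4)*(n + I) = n^4 + 2*n^3 + I*n^3 - 16*n^2 + 2*I*n^2 - 32*n - 16*I*n - 32*I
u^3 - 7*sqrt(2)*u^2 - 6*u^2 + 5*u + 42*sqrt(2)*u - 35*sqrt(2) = (u - 5)*(u - 1)*(u - 7*sqrt(2))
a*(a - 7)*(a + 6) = a^3 - a^2 - 42*a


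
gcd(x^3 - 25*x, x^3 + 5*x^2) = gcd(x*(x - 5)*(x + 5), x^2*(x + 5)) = x^2 + 5*x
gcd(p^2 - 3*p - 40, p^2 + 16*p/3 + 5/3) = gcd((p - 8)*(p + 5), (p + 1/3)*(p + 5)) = p + 5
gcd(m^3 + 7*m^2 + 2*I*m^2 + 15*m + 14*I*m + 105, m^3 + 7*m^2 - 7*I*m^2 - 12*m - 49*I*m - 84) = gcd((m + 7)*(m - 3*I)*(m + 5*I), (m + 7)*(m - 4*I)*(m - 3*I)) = m^2 + m*(7 - 3*I) - 21*I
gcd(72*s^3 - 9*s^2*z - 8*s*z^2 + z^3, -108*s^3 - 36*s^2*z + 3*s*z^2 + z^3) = 3*s + z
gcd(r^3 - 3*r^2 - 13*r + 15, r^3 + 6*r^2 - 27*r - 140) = r - 5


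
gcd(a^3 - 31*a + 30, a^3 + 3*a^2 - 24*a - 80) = a - 5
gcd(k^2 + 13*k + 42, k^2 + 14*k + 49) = k + 7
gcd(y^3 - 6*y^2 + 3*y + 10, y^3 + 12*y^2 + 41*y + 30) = y + 1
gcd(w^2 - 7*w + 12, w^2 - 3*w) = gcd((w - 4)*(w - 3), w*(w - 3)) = w - 3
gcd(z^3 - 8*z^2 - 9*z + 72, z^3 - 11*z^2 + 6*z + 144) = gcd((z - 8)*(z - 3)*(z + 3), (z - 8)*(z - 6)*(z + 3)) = z^2 - 5*z - 24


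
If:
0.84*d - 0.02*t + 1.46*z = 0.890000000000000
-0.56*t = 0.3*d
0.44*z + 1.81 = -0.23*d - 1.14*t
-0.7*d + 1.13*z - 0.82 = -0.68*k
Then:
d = 3.26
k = 6.71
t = -1.75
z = -1.29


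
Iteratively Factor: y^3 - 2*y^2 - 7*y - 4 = (y - 4)*(y^2 + 2*y + 1) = (y - 4)*(y + 1)*(y + 1)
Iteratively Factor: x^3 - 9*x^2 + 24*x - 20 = (x - 2)*(x^2 - 7*x + 10) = (x - 2)^2*(x - 5)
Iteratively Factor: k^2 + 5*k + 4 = (k + 4)*(k + 1)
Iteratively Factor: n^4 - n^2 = (n)*(n^3 - n) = n*(n + 1)*(n^2 - n) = n^2*(n + 1)*(n - 1)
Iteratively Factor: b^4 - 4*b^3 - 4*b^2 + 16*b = (b)*(b^3 - 4*b^2 - 4*b + 16) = b*(b - 4)*(b^2 - 4) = b*(b - 4)*(b + 2)*(b - 2)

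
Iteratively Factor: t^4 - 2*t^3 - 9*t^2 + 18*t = (t + 3)*(t^3 - 5*t^2 + 6*t) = (t - 2)*(t + 3)*(t^2 - 3*t) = t*(t - 2)*(t + 3)*(t - 3)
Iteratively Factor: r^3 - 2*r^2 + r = (r - 1)*(r^2 - r) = r*(r - 1)*(r - 1)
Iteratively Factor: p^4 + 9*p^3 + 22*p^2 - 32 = (p + 2)*(p^3 + 7*p^2 + 8*p - 16) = (p - 1)*(p + 2)*(p^2 + 8*p + 16) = (p - 1)*(p + 2)*(p + 4)*(p + 4)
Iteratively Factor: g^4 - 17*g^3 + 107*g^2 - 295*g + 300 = (g - 3)*(g^3 - 14*g^2 + 65*g - 100) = (g - 5)*(g - 3)*(g^2 - 9*g + 20) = (g - 5)^2*(g - 3)*(g - 4)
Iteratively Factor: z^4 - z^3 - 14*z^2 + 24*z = (z + 4)*(z^3 - 5*z^2 + 6*z) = (z - 2)*(z + 4)*(z^2 - 3*z) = (z - 3)*(z - 2)*(z + 4)*(z)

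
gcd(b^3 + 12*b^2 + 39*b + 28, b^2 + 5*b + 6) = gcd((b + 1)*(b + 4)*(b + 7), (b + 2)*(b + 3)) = 1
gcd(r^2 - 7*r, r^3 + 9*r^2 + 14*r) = r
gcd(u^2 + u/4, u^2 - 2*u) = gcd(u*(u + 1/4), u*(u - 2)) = u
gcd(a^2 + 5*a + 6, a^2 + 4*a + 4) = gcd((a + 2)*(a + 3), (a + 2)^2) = a + 2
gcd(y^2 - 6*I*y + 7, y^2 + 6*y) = 1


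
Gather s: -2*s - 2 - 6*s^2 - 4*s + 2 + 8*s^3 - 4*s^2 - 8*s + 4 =8*s^3 - 10*s^2 - 14*s + 4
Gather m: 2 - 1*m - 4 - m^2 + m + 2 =-m^2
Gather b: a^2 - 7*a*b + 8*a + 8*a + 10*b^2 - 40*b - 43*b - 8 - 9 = a^2 + 16*a + 10*b^2 + b*(-7*a - 83) - 17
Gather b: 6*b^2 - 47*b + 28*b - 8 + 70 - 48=6*b^2 - 19*b + 14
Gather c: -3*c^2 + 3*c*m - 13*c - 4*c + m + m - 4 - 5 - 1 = -3*c^2 + c*(3*m - 17) + 2*m - 10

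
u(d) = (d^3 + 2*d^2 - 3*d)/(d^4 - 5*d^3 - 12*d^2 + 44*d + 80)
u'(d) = (3*d^2 + 4*d - 3)/(d^4 - 5*d^3 - 12*d^2 + 44*d + 80) + (d^3 + 2*d^2 - 3*d)*(-4*d^3 + 15*d^2 + 24*d - 44)/(d^4 - 5*d^3 - 12*d^2 + 44*d + 80)^2 = (-d^5 - 2*d^4 + 11*d^3 + 36*d^2 + 220*d - 120)/(d^7 - 12*d^6 + 25*d^5 + 158*d^4 - 452*d^3 - 952*d^2 + 1920*d + 3200)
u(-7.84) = -0.06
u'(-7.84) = -0.00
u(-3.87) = -0.07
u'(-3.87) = 0.02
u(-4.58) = -0.07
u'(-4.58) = 0.00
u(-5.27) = -0.07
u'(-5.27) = -0.00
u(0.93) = -0.00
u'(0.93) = 0.03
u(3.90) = 20.38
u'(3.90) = 230.63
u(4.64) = -12.70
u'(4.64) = -19.50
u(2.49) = 0.27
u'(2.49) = 0.50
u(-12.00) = -0.05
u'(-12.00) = 0.00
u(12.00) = 0.18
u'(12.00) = -0.03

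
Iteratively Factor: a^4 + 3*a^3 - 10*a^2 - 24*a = (a + 4)*(a^3 - a^2 - 6*a) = a*(a + 4)*(a^2 - a - 6) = a*(a - 3)*(a + 4)*(a + 2)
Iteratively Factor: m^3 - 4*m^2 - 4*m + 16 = (m + 2)*(m^2 - 6*m + 8) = (m - 2)*(m + 2)*(m - 4)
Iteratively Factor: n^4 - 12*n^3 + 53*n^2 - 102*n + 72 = (n - 2)*(n^3 - 10*n^2 + 33*n - 36) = (n - 4)*(n - 2)*(n^2 - 6*n + 9) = (n - 4)*(n - 3)*(n - 2)*(n - 3)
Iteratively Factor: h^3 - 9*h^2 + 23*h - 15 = (h - 1)*(h^2 - 8*h + 15) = (h - 5)*(h - 1)*(h - 3)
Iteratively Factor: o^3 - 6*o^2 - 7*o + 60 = (o - 4)*(o^2 - 2*o - 15) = (o - 4)*(o + 3)*(o - 5)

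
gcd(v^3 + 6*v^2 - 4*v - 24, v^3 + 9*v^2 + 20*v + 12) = v^2 + 8*v + 12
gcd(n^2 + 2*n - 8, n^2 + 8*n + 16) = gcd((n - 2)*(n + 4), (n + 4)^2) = n + 4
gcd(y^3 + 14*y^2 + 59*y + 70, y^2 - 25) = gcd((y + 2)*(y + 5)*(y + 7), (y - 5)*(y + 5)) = y + 5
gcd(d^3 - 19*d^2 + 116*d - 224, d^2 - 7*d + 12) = d - 4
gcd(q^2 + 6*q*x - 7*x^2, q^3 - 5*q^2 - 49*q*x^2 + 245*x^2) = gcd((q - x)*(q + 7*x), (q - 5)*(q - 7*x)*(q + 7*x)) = q + 7*x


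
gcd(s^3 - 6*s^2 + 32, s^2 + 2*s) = s + 2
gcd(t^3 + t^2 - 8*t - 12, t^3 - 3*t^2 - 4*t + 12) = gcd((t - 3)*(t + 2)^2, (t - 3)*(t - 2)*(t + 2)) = t^2 - t - 6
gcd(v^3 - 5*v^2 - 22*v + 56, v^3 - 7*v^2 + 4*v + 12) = v - 2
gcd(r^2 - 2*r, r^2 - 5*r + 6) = r - 2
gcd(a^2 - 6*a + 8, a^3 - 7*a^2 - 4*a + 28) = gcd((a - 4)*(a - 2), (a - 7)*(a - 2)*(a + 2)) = a - 2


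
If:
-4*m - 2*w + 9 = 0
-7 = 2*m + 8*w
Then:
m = 43/14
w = -23/14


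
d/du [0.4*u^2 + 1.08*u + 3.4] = 0.8*u + 1.08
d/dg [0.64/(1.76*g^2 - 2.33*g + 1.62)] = (1.4912 - 2.2528*g)/(1.76*g^2 - 2.33*g + 1.62)^2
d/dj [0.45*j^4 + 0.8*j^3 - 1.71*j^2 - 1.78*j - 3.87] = 1.8*j^3 + 2.4*j^2 - 3.42*j - 1.78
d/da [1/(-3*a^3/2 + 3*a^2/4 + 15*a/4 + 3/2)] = 4*(6*a^2 - 2*a - 5)/(3*(-2*a^3 + a^2 + 5*a + 2)^2)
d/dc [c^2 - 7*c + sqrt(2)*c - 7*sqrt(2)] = 2*c - 7 + sqrt(2)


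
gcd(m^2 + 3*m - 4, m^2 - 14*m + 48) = 1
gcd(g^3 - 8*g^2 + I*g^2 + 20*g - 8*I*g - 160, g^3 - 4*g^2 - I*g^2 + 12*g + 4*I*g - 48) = g - 4*I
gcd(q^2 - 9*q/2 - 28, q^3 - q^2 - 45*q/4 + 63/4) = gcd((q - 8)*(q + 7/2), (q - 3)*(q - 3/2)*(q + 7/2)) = q + 7/2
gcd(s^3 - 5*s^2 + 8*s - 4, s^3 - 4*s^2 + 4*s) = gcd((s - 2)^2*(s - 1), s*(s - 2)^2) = s^2 - 4*s + 4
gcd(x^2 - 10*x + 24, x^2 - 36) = x - 6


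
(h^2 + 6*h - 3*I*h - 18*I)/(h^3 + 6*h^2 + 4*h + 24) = (h - 3*I)/(h^2 + 4)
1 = 1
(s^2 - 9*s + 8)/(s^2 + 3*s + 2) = (s^2 - 9*s + 8)/(s^2 + 3*s + 2)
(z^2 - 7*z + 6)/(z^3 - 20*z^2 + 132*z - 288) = (z - 1)/(z^2 - 14*z + 48)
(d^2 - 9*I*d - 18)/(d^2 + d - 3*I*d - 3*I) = (d - 6*I)/(d + 1)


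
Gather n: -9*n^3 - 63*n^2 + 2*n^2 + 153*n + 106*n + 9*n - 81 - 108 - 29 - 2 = -9*n^3 - 61*n^2 + 268*n - 220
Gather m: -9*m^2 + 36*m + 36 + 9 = -9*m^2 + 36*m + 45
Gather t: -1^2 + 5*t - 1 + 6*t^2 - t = 6*t^2 + 4*t - 2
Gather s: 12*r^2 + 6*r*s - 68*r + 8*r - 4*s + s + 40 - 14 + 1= 12*r^2 - 60*r + s*(6*r - 3) + 27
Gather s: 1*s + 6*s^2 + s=6*s^2 + 2*s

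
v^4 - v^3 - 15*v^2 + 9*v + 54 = (v - 3)^2*(v + 2)*(v + 3)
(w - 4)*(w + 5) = w^2 + w - 20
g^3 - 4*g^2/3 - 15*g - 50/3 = (g - 5)*(g + 5/3)*(g + 2)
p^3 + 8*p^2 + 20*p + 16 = (p + 2)^2*(p + 4)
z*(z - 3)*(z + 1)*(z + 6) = z^4 + 4*z^3 - 15*z^2 - 18*z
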